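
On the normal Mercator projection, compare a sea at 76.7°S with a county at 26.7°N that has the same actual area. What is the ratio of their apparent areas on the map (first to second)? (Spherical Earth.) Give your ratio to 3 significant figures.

15.1

On Mercator, area is exaggerated by sec²φ = 1/cos²φ.
At 76.7°: sec²(76.7°) = 1/0.2300² = 18.90.
At 26.7°: sec²(26.7°) = 1/0.8934² = 1.253.
Ratio = 18.90/1.253 = cos²(26.7°)/cos²(76.7°) ≈ 15.1.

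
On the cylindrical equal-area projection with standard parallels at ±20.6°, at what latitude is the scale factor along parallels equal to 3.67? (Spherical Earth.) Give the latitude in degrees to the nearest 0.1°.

75.2°

Cylindrical equal-area (φ₀ = 20.6°): h = cos φ / cos 20.6° along meridians, k = cos 20.6° / cos φ along parallels; h·k = 1.
k = cos φ₀ / cos φ = 3.67  ⇒  cos φ = cos 20.6° / 3.67 = 0.2551.
φ = arccos(0.2551) ≈ 75.2°.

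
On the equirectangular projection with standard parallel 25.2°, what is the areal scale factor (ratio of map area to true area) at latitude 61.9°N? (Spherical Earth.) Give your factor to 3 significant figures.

In the equirectangular projection with standard parallel φ₀ = 25.2° (x = Rλ cos φ₀, y = Rφ), meridians are true-scale (h = 1) and the parallel scale is k = cos φ₀ / cos φ.
Areal scale = h·k = 1 × cos φ₀ / cos φ; at 61.9°, h = 1.000, k = 1.921, so h·k = 1.921.

1.92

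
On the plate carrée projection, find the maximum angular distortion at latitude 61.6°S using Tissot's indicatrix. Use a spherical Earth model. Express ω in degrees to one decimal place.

41.6°

Plate carrée maps x = Rλ, y = Rφ. The meridian scale is h = 1 and the parallel scale is k = 1/cos φ = sec φ.
At 61.6°: h = 1.000, k = 2.103; principal scales a = 2.103, b = 1.000.
sin(ω/2) = (a − b)/(a + b) = 1.103/3.103 = 0.3554, so ω = 2 arcsin(0.3554) ≈ 41.6°.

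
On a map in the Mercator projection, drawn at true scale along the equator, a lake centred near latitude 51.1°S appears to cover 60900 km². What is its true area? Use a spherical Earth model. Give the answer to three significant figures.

24000 km²

For Mercator, h = k = sec φ (a conformal cylindrical projection has a single point scale, 1/cos φ).
Areal scale = k² = sec²φ = 1/cos²(51.1°) = 1/0.6280² = 2.536.
True area = apparent / (areal scale) = 60900 / 2.536 ≈ 24000 km².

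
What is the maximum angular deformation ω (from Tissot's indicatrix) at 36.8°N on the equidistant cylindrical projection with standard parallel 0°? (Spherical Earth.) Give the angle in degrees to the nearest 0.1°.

For the equirectangular projection with φ₀ = 0 (plate carrée), h = 1 along meridians and k = sec φ along parallels.
At 36.8°: h = 1.000, k = 1.249; principal scales a = 1.249, b = 1.000.
sin(ω/2) = (a − b)/(a + b) = 0.2489/2.249 = 0.1107, so ω = 2 arcsin(0.1107) ≈ 12.7°.

12.7°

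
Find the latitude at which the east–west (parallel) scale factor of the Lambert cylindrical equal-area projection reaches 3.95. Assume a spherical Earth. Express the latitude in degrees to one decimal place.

75.3°

The Lambert cylindrical equal-area projection is the cylindrical equal-area projection with its standard parallel at the equator (φ₀ = 0). A cylindrical equal-area projection with standard parallel φ₀ has meridian scale h = cos φ / cos φ₀ and parallel scale k = cos φ₀ / cos φ (so areas are preserved, h·k = 1).
k = cos φ₀ / cos φ = 3.95  ⇒  cos φ = cos 0° / 3.95 = 0.2532.
φ = arccos(0.2532) ≈ 75.3°.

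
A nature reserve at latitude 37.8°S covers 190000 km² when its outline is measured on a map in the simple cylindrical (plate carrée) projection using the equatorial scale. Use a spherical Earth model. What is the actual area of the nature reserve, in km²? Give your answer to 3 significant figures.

For the equirectangular projection with φ₀ = 0 (plate carrée), h = 1 along meridians and k = sec φ along parallels.
Areal scale = h·k = 1 × sec φ; at 37.8°, h = 1.000, k = 1.266, so h·k = 1.266.
True area = apparent / (areal scale) = 190000 / 1.266 ≈ 150000 km².

150000 km²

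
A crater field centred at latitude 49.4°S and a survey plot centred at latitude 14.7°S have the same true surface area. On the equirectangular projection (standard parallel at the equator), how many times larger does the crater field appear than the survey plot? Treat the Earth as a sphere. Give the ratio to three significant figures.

1.49

Plate carrée maps x = Rλ, y = Rφ. The meridian scale is h = 1 and the parallel scale is k = 1/cos φ = sec φ.
Areal scale at 49.4°: h·k = 1.000 × 1.537 = 1.537.
Areal scale at 14.7°: h·k = 1.000 × 1.034 = 1.034.
Ratio = 1.537/1.034 ≈ 1.49.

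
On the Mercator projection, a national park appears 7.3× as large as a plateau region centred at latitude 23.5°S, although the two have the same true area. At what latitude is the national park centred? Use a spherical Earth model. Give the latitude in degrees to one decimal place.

70.2°

For equal true areas on Mercator, apparent areas scale as sec²φ, so the ratio is cos²φ₂ / cos²φ₁.
cos²φ₂ / cos²φ₁ = 7.3  ⇒  cos φ₁ = cos 23.5° / √7.3 = 0.9171/2.702 = 0.3394.
φ₁ = arccos(0.3394) ≈ 70.2°.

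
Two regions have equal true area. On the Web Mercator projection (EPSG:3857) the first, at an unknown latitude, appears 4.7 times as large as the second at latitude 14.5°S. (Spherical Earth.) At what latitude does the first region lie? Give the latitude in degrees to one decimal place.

63.5°

For equal true areas on Mercator, apparent areas scale as sec²φ, so the ratio is cos²φ₂ / cos²φ₁.
cos²φ₂ / cos²φ₁ = 4.7  ⇒  cos φ₁ = cos 14.5° / √4.7 = 0.9681/2.168 = 0.4466.
φ₁ = arccos(0.4466) ≈ 63.5°.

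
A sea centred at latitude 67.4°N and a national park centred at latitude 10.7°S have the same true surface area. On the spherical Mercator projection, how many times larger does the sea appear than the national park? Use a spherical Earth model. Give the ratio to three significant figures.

Mercator is conformal with k = sec φ, so areal scale = k² = sec²φ.
At 67.4°: sec²(67.4°) = 1/0.3843² = 6.771.
At 10.7°: sec²(10.7°) = 1/0.9826² = 1.036.
Ratio = 6.771/1.036 = cos²(10.7°)/cos²(67.4°) ≈ 6.54.

6.54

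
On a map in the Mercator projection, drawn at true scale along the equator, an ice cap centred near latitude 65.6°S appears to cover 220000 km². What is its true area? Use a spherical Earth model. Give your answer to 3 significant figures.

37500 km²

For Mercator, h = k = sec φ (a conformal cylindrical projection has a single point scale, 1/cos φ).
Areal scale = k² = sec²φ = 1/cos²(65.6°) = 1/0.4131² = 5.860.
True area = apparent / (areal scale) = 220000 / 5.860 ≈ 37500 km².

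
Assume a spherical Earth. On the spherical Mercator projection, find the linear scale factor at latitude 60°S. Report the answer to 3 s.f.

Mercator is conformal, so the point scale is isotropic: h = k = sec φ = 1/cos φ.
k = 1/cos 60° = 1/0.5000 = 2.000.

2.00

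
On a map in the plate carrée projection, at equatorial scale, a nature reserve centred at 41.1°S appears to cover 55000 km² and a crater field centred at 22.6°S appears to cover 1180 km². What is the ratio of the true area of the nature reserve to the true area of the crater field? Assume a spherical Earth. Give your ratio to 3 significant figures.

38.0

Plate carrée has h = 1 and k = sec φ, giving areal scale sec φ; true area = (apparent area) · cos φ.
True area of nature reserve: 55000 × cos(41.1°) = 55000 × 0.7536 = 41450 km².
True area of crater field: 1180 × cos(22.6°) = 1180 × 0.9232 = 1089 km².
Ratio = 41450 / 1089 ≈ 38.0.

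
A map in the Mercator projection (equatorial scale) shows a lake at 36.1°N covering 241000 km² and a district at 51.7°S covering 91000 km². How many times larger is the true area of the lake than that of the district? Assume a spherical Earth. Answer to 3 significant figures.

4.50

Since Mercator area scale is 1/cos²φ, the true area equals the apparent area multiplied by cos²φ.
True area of lake: 241000 × cos²(36.1°) = 241000 × 0.6528 = 157300 km².
True area of district: 91000 × cos²(51.7°) = 91000 × 0.3841 = 34960 km².
Ratio = 157300 / 34960 ≈ 4.50.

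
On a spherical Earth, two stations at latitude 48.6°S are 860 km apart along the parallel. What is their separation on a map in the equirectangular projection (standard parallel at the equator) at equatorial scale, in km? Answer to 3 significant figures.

1300 km

Plate carrée maps x = Rλ, y = Rφ. The meridian scale is h = 1 and the parallel scale is k = 1/cos φ = sec φ.
Along the parallel, k = sec 48.6° = 1/0.6613 = 1.512.
Map distance = 860 × 1.512 ≈ 1300 km.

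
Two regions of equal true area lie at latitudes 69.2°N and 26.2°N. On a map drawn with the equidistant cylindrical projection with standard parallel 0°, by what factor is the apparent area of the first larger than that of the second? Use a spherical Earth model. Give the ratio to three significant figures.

Plate carrée maps x = Rλ, y = Rφ. The meridian scale is h = 1 and the parallel scale is k = 1/cos φ = sec φ.
Areal scale at 69.2°: h·k = 1.000 × 2.816 = 2.816.
Areal scale at 26.2°: h·k = 1.000 × 1.115 = 1.115.
Ratio = 2.816/1.115 ≈ 2.53.

2.53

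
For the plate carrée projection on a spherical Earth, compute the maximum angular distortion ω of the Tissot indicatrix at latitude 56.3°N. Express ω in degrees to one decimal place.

For the equirectangular projection with φ₀ = 0 (plate carrée), h = 1 along meridians and k = sec φ along parallels.
At 56.3°: h = 1.000, k = 1.802; principal scales a = 1.802, b = 1.000.
sin(ω/2) = (a − b)/(a + b) = 0.8023/2.802 = 0.2863, so ω = 2 arcsin(0.2863) ≈ 33.3°.

33.3°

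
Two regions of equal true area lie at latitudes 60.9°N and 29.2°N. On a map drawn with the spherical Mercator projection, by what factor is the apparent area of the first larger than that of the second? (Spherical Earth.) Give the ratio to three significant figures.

3.22

On Mercator, area is exaggerated by sec²φ = 1/cos²φ.
At 60.9°: sec²(60.9°) = 1/0.4863² = 4.228.
At 29.2°: sec²(29.2°) = 1/0.8729² = 1.312.
Ratio = 4.228/1.312 = cos²(29.2°)/cos²(60.9°) ≈ 3.22.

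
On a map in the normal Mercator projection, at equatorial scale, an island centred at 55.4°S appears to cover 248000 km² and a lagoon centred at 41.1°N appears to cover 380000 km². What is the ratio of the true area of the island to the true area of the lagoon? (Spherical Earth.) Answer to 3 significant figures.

Mercator's areal exaggeration is sec²φ; hence true area = (apparent area) · cos²φ.
True area of island: 248000 × cos²(55.4°) = 248000 × 0.3224 = 79970 km².
True area of lagoon: 380000 × cos²(41.1°) = 380000 × 0.5679 = 215800 km².
Ratio = 79970 / 215800 ≈ 0.371.

0.371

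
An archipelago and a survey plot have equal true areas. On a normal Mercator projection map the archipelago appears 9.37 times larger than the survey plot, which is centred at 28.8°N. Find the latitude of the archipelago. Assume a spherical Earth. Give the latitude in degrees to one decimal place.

73.4°

On Mercator, (apparent₁)/(apparent₂) = sec²φ₁ / sec²φ₂ when true areas are equal.
cos²φ₂ / cos²φ₁ = 9.37  ⇒  cos φ₁ = cos 28.8° / √9.37 = 0.8763/3.061 = 0.2863.
φ₁ = arccos(0.2863) ≈ 73.4°.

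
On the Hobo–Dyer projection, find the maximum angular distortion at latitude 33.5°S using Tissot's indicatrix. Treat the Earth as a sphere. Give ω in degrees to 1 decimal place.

5.7°

The Hobo–Dyer projection is cylindrical equal-area with φ₀ = 37.5°. Cylindrical equal-area (φ₀ = 37.5°): h = cos φ / cos 37.5° along meridians, k = cos 37.5° / cos φ along parallels; h·k = 1.
At 33.5°: h = 1.051, k = 0.9514; principal scales a = 1.051, b = 0.9514.
sin(ω/2) = (a − b)/(a + b) = 0.09970/2.002 = 0.04979, so ω = 2 arcsin(0.04979) ≈ 5.7°.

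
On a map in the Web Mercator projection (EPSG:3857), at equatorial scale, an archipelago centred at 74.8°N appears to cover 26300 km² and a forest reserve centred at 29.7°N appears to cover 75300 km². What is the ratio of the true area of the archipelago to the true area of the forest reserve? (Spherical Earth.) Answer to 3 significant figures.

0.0318

Mercator's areal exaggeration is sec²φ; hence true area = (apparent area) · cos²φ.
True area of archipelago: 26300 × cos²(74.8°) = 26300 × 0.06874 = 1808 km².
True area of forest reserve: 75300 × cos²(29.7°) = 75300 × 0.7545 = 56820 km².
Ratio = 1808 / 56820 ≈ 0.0318.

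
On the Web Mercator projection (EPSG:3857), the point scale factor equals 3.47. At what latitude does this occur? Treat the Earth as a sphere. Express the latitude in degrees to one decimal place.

Mercator scale is k = sec φ = 1/cos φ.
1/cos φ = 3.47  ⇒  cos φ = 0.2882  ⇒  φ = arccos(0.2882) ≈ 73.3°.

73.3°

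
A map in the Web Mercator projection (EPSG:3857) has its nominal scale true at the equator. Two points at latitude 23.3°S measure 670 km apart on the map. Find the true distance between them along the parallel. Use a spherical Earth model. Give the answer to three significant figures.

For Mercator, h = k = sec φ (a conformal cylindrical projection has a single point scale, 1/cos φ).
Along the parallel at 23.3°, map distances are exaggerated by k = sec 23.3° = 1.089.
True distance = 670 / 1.089 = 670 × cos 23.3° ≈ 615 km.

615 km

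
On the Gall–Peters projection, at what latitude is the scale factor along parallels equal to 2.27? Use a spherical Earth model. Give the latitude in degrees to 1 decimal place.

Gall–Peters is a cylindrical equal-area projection with standard parallels at ±45°. Cylindrical equal-area (φ₀ = 45°): h = cos φ / cos 45° along meridians, k = cos 45° / cos φ along parallels; h·k = 1.
k = cos φ₀ / cos φ = 2.27  ⇒  cos φ = cos 45° / 2.27 = 0.3115.
φ = arccos(0.3115) ≈ 71.9°.

71.9°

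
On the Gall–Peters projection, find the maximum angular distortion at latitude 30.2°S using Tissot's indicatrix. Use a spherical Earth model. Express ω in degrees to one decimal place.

22.8°

The Gall–Peters projection is cylindrical equal-area with φ₀ = 45°. Cylindrical equal-area (φ₀ = 45°): h = cos φ / cos 45° along meridians, k = cos 45° / cos φ along parallels; h·k = 1.
At 30.2°: h = 1.222, k = 0.8182; principal scales a = 1.222, b = 0.8182.
sin(ω/2) = (a − b)/(a + b) = 0.4041/2.040 = 0.1981, so ω = 2 arcsin(0.1981) ≈ 22.8°.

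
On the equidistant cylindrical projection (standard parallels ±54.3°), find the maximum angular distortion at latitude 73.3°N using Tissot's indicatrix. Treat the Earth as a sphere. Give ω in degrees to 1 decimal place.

In the equirectangular projection with standard parallel φ₀ = 54.3° (x = Rλ cos φ₀, y = Rφ), meridians are true-scale (h = 1) and the parallel scale is k = cos φ₀ / cos φ.
At 73.3°: h = 1.000, k = 2.031; principal scales a = 2.031, b = 1.000.
sin(ω/2) = (a − b)/(a + b) = 1.031/3.031 = 0.3401, so ω = 2 arcsin(0.3401) ≈ 39.8°.

39.8°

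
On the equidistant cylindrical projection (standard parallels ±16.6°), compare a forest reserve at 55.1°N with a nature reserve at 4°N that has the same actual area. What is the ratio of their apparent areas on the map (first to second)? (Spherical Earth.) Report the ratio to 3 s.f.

In the equirectangular projection with standard parallel φ₀ = 16.6° (x = Rλ cos φ₀, y = Rφ), meridians are true-scale (h = 1) and the parallel scale is k = cos φ₀ / cos φ.
Areal scale at 55.1°: h·k = 1.000 × 1.675 = 1.675.
Areal scale at 4°: h·k = 1.000 × 0.9607 = 0.9607.
Ratio = 1.675/0.9607 ≈ 1.74.

1.74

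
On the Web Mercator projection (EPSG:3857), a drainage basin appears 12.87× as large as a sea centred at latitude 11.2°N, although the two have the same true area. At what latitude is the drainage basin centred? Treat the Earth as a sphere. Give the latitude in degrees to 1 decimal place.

74.1°

Mercator areal scale is sec²φ, so apparent-area ratio = sec²φ₁ / sec²φ₂ = cos²φ₂ / cos²φ₁.
cos²φ₂ / cos²φ₁ = 12.87  ⇒  cos φ₁ = cos 11.2° / √12.87 = 0.9810/3.587 = 0.2734.
φ₁ = arccos(0.2734) ≈ 74.1°.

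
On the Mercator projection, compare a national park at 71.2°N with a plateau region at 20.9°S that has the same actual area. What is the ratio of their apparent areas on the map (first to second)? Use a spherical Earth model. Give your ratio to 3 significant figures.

Mercator areal scale is sec²φ.
At 71.2°: sec²(71.2°) = 1/0.3223² = 9.629.
At 20.9°: sec²(20.9°) = 1/0.9342² = 1.146.
Ratio = 9.629/1.146 = cos²(20.9°)/cos²(71.2°) ≈ 8.40.

8.40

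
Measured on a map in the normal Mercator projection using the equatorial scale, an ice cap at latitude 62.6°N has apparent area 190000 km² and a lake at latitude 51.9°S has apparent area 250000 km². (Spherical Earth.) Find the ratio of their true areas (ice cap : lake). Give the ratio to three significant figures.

0.423

Mercator's areal exaggeration is sec²φ; hence true area = (apparent area) · cos²φ.
True area of ice cap: 190000 × cos²(62.6°) = 190000 × 0.2118 = 40240 km².
True area of lake: 250000 × cos²(51.9°) = 250000 × 0.3807 = 95180 km².
Ratio = 40240 / 95180 ≈ 0.423.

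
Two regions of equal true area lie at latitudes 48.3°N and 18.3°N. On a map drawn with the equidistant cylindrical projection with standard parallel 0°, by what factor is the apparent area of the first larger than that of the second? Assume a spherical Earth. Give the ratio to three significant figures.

For the equirectangular projection with φ₀ = 0 (plate carrée), h = 1 along meridians and k = sec φ along parallels.
Areal scale at 48.3°: h·k = 1.000 × 1.503 = 1.503.
Areal scale at 18.3°: h·k = 1.000 × 1.053 = 1.053.
Ratio = 1.503/1.053 ≈ 1.43.

1.43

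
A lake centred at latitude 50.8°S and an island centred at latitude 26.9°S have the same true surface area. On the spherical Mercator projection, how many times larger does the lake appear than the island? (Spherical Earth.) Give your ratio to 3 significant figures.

On Mercator, area is exaggerated by sec²φ = 1/cos²φ.
At 50.8°: sec²(50.8°) = 1/0.6320² = 2.503.
At 26.9°: sec²(26.9°) = 1/0.8918² = 1.257.
Ratio = 2.503/1.257 = cos²(26.9°)/cos²(50.8°) ≈ 1.99.

1.99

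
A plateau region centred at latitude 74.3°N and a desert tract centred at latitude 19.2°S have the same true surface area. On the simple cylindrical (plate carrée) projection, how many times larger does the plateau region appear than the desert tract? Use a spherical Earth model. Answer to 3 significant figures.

For the equirectangular projection with φ₀ = 0 (plate carrée), h = 1 along meridians and k = sec φ along parallels.
Areal scale at 74.3°: h·k = 1.000 × 3.695 = 3.695.
Areal scale at 19.2°: h·k = 1.000 × 1.059 = 1.059.
Ratio = 3.695/1.059 ≈ 3.49.

3.49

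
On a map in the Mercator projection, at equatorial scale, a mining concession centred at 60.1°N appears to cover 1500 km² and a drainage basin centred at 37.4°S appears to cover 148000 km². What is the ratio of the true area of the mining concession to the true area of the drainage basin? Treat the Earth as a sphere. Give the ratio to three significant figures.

Mercator's areal exaggeration is sec²φ; hence true area = (apparent area) · cos²φ.
True area of mining concession: 1500 × cos²(60.1°) = 1500 × 0.2485 = 372.7 km².
True area of drainage basin: 148000 × cos²(37.4°) = 148000 × 0.6311 = 93400 km².
Ratio = 372.7 / 93400 ≈ 0.00399.

0.00399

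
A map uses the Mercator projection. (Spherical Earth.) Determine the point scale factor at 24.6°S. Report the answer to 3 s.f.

1.10

The Mercator projection is conformal; its linear scale factor is the same in every direction and equals sec φ = 1/cos φ.
k = 1/cos 24.6° = 1/0.9092 = 1.100.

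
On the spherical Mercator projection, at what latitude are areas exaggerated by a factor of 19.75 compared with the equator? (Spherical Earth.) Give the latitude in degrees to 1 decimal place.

Mercator areal scale is sec²φ.
sec²φ = 19.75  ⇒  cos²φ = 0.05063  ⇒  cos φ = 0.2250.
φ = arccos(0.2250) ≈ 77.0°.

77.0°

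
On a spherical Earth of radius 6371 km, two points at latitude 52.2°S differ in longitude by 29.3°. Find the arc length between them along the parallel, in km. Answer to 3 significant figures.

Arc length along a parallel = R cos φ · Δλ (with Δλ in radians).
= 6371 × cos 52.2° × (29.3° × π/180) = 6371 × 0.6129 × 0.5114 ≈ 2000 km.

2000 km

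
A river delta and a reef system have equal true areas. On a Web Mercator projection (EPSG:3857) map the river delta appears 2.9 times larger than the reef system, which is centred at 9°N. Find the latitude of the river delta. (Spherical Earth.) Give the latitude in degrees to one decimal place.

54.6°

On Mercator, (apparent₁)/(apparent₂) = sec²φ₁ / sec²φ₂ when true areas are equal.
cos²φ₂ / cos²φ₁ = 2.9  ⇒  cos φ₁ = cos 9° / √2.9 = 0.9877/1.703 = 0.5800.
φ₁ = arccos(0.5800) ≈ 54.6°.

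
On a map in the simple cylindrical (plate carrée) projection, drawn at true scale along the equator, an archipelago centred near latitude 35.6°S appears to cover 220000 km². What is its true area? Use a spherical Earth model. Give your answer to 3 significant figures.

179000 km²

Plate carrée maps x = Rλ, y = Rφ. The meridian scale is h = 1 and the parallel scale is k = 1/cos φ = sec φ.
Areal scale = h·k = 1 × sec φ; at 35.6°, h = 1.000, k = 1.230, so h·k = 1.230.
True area = apparent / (areal scale) = 220000 / 1.230 ≈ 179000 km².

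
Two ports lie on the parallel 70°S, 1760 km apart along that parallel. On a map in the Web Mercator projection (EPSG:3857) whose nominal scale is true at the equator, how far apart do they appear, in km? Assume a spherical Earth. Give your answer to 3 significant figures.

Mercator is conformal, so the point scale is isotropic: h = k = sec φ = 1/cos φ.
Along the parallel, k = sec 70° = 1/0.3420 = 2.924.
Map distance = 1760 × 2.924 ≈ 5150 km.

5150 km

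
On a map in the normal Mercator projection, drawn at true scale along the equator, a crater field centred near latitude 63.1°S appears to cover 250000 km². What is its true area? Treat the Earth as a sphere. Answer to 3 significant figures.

Mercator is conformal, so the point scale is isotropic: h = k = sec φ = 1/cos φ.
Areal scale = k² = sec²φ = 1/cos²(63.1°) = 1/0.4524² = 4.885.
True area = apparent / (areal scale) = 250000 / 4.885 ≈ 51200 km².

51200 km²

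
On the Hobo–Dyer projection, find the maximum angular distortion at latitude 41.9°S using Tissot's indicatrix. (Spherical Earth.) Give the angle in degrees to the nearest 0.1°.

The Hobo–Dyer projection is cylindrical equal-area with φ₀ = 37.5°. A cylindrical equal-area projection with standard parallel φ₀ has meridian scale h = cos φ / cos φ₀ and parallel scale k = cos φ₀ / cos φ (so areas are preserved, h·k = 1).
At 41.9°: h = 0.9382, k = 1.066; principal scales a = 1.066, b = 0.9382.
sin(ω/2) = (a − b)/(a + b) = 0.1277/2.004 = 0.06372, so ω = 2 arcsin(0.06372) ≈ 7.3°.

7.3°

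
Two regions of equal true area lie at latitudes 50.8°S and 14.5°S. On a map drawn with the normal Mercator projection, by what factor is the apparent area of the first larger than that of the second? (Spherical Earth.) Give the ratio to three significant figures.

2.35

Mercator areal scale is sec²φ.
At 50.8°: sec²(50.8°) = 1/0.6320² = 2.503.
At 14.5°: sec²(14.5°) = 1/0.9681² = 1.067.
Ratio = 2.503/1.067 = cos²(14.5°)/cos²(50.8°) ≈ 2.35.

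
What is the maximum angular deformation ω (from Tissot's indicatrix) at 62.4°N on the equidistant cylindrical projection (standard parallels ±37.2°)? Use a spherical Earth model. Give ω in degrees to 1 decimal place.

With standard parallel φ₀ = 37.2°, the equirectangular projection gives x = Rλ cos φ₀, y = Rφ, so h = 1 and k = cos 37.2° / cos φ.
At 62.4°: h = 1.000, k = 1.719; principal scales a = 1.719, b = 1.000.
sin(ω/2) = (a − b)/(a + b) = 0.7193/2.719 = 0.2645, so ω = 2 arcsin(0.2645) ≈ 30.7°.

30.7°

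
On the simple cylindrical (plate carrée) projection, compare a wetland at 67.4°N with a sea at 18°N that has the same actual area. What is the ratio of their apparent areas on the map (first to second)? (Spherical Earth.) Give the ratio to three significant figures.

In the plate carrée (x = Rλ, y = Rφ), meridians are true-scale (h = 1) and parallels are stretched by k = sec φ.
Areal scale at 67.4°: h·k = 1.000 × 2.602 = 2.602.
Areal scale at 18°: h·k = 1.000 × 1.051 = 1.051.
Ratio = 2.602/1.051 ≈ 2.47.

2.47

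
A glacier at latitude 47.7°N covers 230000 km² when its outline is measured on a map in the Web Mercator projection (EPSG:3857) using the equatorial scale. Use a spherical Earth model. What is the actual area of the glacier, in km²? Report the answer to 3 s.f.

For Mercator, h = k = sec φ (a conformal cylindrical projection has a single point scale, 1/cos φ).
Areal scale = k² = sec²φ = 1/cos²(47.7°) = 1/0.6730² = 2.208.
True area = apparent / (areal scale) = 230000 / 2.208 ≈ 104000 km².

104000 km²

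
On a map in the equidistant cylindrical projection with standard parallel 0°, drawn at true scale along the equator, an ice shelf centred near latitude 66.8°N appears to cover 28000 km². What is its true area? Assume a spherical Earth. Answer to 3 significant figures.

11000 km²

For the equirectangular projection with φ₀ = 0 (plate carrée), h = 1 along meridians and k = sec φ along parallels.
Areal scale = h·k = 1 × sec φ; at 66.8°, h = 1.000, k = 2.538, so h·k = 2.538.
True area = apparent / (areal scale) = 28000 / 2.538 ≈ 11000 km².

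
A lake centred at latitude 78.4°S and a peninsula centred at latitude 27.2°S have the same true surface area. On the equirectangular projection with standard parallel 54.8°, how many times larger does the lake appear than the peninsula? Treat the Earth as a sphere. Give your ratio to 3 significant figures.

4.42

With standard parallel φ₀ = 54.8°, the equirectangular projection gives x = Rλ cos φ₀, y = Rφ, so h = 1 and k = cos 54.8° / cos φ.
Areal scale at 78.4°: h·k = 1.000 × 2.867 = 2.867.
Areal scale at 27.2°: h·k = 1.000 × 0.6481 = 0.6481.
Ratio = 2.867/0.6481 ≈ 4.42.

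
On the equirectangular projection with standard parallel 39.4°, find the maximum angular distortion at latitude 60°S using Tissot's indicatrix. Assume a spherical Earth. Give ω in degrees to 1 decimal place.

24.7°

In the equirectangular projection with standard parallel φ₀ = 39.4° (x = Rλ cos φ₀, y = Rφ), meridians are true-scale (h = 1) and the parallel scale is k = cos φ₀ / cos φ.
At 60°: h = 1.000, k = 1.545; principal scales a = 1.545, b = 1.000.
sin(ω/2) = (a − b)/(a + b) = 0.5455/2.545 = 0.2143, so ω = 2 arcsin(0.2143) ≈ 24.7°.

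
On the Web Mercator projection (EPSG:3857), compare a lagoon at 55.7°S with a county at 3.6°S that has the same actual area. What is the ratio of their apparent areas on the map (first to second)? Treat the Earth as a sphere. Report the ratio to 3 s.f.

Mercator areal scale is sec²φ.
At 55.7°: sec²(55.7°) = 1/0.5635² = 3.149.
At 3.6°: sec²(3.6°) = 1/0.9980² = 1.004.
Ratio = 3.149/1.004 = cos²(3.6°)/cos²(55.7°) ≈ 3.14.

3.14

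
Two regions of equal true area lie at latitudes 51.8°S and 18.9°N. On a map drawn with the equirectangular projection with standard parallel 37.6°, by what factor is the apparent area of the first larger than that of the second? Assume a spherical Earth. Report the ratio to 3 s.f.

The equidistant cylindrical projection with φ₀ = 37.6° has h = 1 (meridians true) and k = cos φ₀ / cos φ along parallels.
Areal scale at 51.8°: h·k = 1.000 × 1.281 = 1.281.
Areal scale at 18.9°: h·k = 1.000 × 0.8374 = 0.8374.
Ratio = 1.281/0.8374 ≈ 1.53.

1.53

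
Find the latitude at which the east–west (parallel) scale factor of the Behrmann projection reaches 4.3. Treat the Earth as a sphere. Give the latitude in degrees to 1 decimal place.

Behrmann is a cylindrical equal-area projection with standard parallels at ±30°. A cylindrical equal-area projection with standard parallel φ₀ has meridian scale h = cos φ / cos φ₀ and parallel scale k = cos φ₀ / cos φ (so areas are preserved, h·k = 1).
k = cos φ₀ / cos φ = 4.3  ⇒  cos φ = cos 30° / 4.3 = 0.2014.
φ = arccos(0.2014) ≈ 78.4°.

78.4°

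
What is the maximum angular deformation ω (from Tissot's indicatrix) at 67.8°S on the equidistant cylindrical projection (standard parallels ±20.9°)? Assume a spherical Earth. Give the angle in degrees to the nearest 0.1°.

50.2°

The equidistant cylindrical projection with φ₀ = 20.9° has h = 1 (meridians true) and k = cos φ₀ / cos φ along parallels.
At 67.8°: h = 1.000, k = 2.472; principal scales a = 2.472, b = 1.000.
sin(ω/2) = (a − b)/(a + b) = 1.472/3.472 = 0.4240, so ω = 2 arcsin(0.4240) ≈ 50.2°.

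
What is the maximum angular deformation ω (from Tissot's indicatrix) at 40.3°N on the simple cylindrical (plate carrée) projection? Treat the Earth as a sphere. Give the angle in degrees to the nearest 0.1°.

In the plate carrée (x = Rλ, y = Rφ), meridians are true-scale (h = 1) and parallels are stretched by k = sec φ.
At 40.3°: h = 1.000, k = 1.311; principal scales a = 1.311, b = 1.000.
sin(ω/2) = (a − b)/(a + b) = 0.3112/2.311 = 0.1346, so ω = 2 arcsin(0.1346) ≈ 15.5°.

15.5°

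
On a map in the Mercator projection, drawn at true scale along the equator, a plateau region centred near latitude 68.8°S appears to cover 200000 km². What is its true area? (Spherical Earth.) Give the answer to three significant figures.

26200 km²

For Mercator, h = k = sec φ (a conformal cylindrical projection has a single point scale, 1/cos φ).
Areal scale = k² = sec²φ = 1/cos²(68.8°) = 1/0.3616² = 7.647.
True area = apparent / (areal scale) = 200000 / 7.647 ≈ 26200 km².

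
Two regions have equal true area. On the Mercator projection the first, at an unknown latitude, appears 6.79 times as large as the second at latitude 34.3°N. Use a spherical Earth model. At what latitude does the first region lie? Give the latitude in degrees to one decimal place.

71.5°

Mercator areal scale is sec²φ, so apparent-area ratio = sec²φ₁ / sec²φ₂ = cos²φ₂ / cos²φ₁.
cos²φ₂ / cos²φ₁ = 6.79  ⇒  cos φ₁ = cos 34.3° / √6.79 = 0.8261/2.606 = 0.3170.
φ₁ = arccos(0.3170) ≈ 71.5°.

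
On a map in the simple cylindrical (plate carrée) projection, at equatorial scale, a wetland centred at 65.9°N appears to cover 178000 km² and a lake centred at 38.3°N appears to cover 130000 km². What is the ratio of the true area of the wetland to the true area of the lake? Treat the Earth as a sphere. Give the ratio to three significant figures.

Plate carrée has h = 1 and k = sec φ, giving areal scale sec φ; true area = (apparent area) · cos φ.
True area of wetland: 178000 × cos(65.9°) = 178000 × 0.4083 = 72680 km².
True area of lake: 130000 × cos(38.3°) = 130000 × 0.7848 = 102000 km².
Ratio = 72680 / 102000 ≈ 0.712.

0.712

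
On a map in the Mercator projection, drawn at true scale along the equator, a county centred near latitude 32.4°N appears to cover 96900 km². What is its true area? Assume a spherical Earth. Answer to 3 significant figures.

69100 km²

The Mercator projection is conformal; its linear scale factor is the same in every direction and equals sec φ = 1/cos φ.
Areal scale = k² = sec²φ = 1/cos²(32.4°) = 1/0.8443² = 1.403.
True area = apparent / (areal scale) = 96900 / 1.403 ≈ 69100 km².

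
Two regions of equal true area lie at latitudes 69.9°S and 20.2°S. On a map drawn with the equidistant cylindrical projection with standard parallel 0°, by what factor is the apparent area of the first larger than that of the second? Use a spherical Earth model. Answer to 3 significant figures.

2.73

For the equirectangular projection with φ₀ = 0 (plate carrée), h = 1 along meridians and k = sec φ along parallels.
Areal scale at 69.9°: h·k = 1.000 × 2.910 = 2.910.
Areal scale at 20.2°: h·k = 1.000 × 1.066 = 1.066.
Ratio = 2.910/1.066 ≈ 2.73.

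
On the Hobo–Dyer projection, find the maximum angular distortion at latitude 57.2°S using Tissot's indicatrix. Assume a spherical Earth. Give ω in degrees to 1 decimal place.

42.7°

Hobo–Dyer is a cylindrical equal-area projection with standard parallels at ±37.5°. A cylindrical equal-area projection with standard parallel φ₀ has meridian scale h = cos φ / cos φ₀ and parallel scale k = cos φ₀ / cos φ (so areas are preserved, h·k = 1).
At 57.2°: h = 0.6828, k = 1.465; principal scales a = 1.465, b = 0.6828.
sin(ω/2) = (a − b)/(a + b) = 0.7817/2.147 = 0.3640, so ω = 2 arcsin(0.3640) ≈ 42.7°.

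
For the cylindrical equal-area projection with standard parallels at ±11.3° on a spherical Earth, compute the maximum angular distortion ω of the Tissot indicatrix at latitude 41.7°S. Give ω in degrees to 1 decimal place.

30.9°

For cylindrical equal-area with standard parallel φ₀, h = cos φ / cos φ₀ and k = cos φ₀ / cos φ, so h·k = 1.
At 41.7°: h = 0.7614, k = 1.313; principal scales a = 1.313, b = 0.7614.
sin(ω/2) = (a − b)/(a + b) = 0.5520/2.075 = 0.2660, so ω = 2 arcsin(0.2660) ≈ 30.9°.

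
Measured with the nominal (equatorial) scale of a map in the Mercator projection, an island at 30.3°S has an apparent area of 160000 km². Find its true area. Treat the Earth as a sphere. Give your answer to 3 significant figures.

119000 km²

Mercator is conformal, so the point scale is isotropic: h = k = sec φ = 1/cos φ.
Areal scale = k² = sec²φ = 1/cos²(30.3°) = 1/0.8634² = 1.341.
True area = apparent / (areal scale) = 160000 / 1.341 ≈ 119000 km².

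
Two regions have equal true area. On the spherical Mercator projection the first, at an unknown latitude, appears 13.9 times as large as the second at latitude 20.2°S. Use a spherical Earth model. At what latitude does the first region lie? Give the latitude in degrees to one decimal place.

On Mercator, (apparent₁)/(apparent₂) = sec²φ₁ / sec²φ₂ when true areas are equal.
cos²φ₂ / cos²φ₁ = 13.9  ⇒  cos φ₁ = cos 20.2° / √13.9 = 0.9385/3.728 = 0.2517.
φ₁ = arccos(0.2517) ≈ 75.4°.

75.4°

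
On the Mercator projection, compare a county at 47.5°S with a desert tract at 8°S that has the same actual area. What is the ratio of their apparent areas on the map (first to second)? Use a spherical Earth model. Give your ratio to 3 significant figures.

2.15

Mercator is conformal with k = sec φ, so areal scale = k² = sec²φ.
At 47.5°: sec²(47.5°) = 1/0.6756² = 2.191.
At 8°: sec²(8°) = 1/0.9903² = 1.020.
Ratio = 2.191/1.020 = cos²(8°)/cos²(47.5°) ≈ 2.15.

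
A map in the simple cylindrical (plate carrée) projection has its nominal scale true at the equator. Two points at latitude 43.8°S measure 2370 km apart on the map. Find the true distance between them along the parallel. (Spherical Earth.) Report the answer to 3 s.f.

In the plate carrée (x = Rλ, y = Rφ), meridians are true-scale (h = 1) and parallels are stretched by k = sec φ.
Along the parallel at 43.8°, map distances are exaggerated by k = sec 43.8° = 1.386.
True distance = 2370 / 1.386 = 2370 × cos 43.8° ≈ 1710 km.

1710 km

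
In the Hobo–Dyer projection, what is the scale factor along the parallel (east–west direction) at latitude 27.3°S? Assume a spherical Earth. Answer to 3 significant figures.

Hobo–Dyer is a cylindrical equal-area projection with standard parallels at ±37.5°. For cylindrical equal-area with standard parallel φ₀, h = cos φ / cos φ₀ and k = cos φ₀ / cos φ, so h·k = 1.
k = cos 37.5° / cos 27.3° = 0.7934/0.8886 = 0.8928.

0.893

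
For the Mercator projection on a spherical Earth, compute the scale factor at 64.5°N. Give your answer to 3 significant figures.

For Mercator, h = k = sec φ (a conformal cylindrical projection has a single point scale, 1/cos φ).
k = 1/cos 64.5° = 1/0.4305 = 2.323.

2.32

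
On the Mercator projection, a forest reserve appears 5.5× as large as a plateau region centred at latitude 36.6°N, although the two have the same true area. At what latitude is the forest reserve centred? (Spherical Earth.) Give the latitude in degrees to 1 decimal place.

Mercator areal scale is sec²φ, so apparent-area ratio = sec²φ₁ / sec²φ₂ = cos²φ₂ / cos²φ₁.
cos²φ₂ / cos²φ₁ = 5.5  ⇒  cos φ₁ = cos 36.6° / √5.5 = 0.8028/2.345 = 0.3423.
φ₁ = arccos(0.3423) ≈ 70.0°.

70.0°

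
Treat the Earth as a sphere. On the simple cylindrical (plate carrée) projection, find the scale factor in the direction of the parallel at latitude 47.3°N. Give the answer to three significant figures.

Plate carrée maps x = Rλ, y = Rφ. The meridian scale is h = 1 and the parallel scale is k = 1/cos φ = sec φ.
k = 1/cos 47.3° = 1/0.6782 = 1.475.

1.47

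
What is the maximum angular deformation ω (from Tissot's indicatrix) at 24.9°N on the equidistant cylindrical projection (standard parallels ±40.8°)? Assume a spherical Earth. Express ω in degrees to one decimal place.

10.3°

The equidistant cylindrical projection with φ₀ = 40.8° has h = 1 (meridians true) and k = cos φ₀ / cos φ along parallels.
At 24.9°: h = 1.000, k = 0.8346; principal scales a = 1.000, b = 0.8346.
sin(ω/2) = (a − b)/(a + b) = 0.1654/1.835 = 0.09017, so ω = 2 arcsin(0.09017) ≈ 10.3°.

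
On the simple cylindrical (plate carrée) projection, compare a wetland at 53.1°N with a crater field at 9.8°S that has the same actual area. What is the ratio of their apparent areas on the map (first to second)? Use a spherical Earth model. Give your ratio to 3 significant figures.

1.64

In the plate carrée (x = Rλ, y = Rφ), meridians are true-scale (h = 1) and parallels are stretched by k = sec φ.
Areal scale at 53.1°: h·k = 1.000 × 1.666 = 1.666.
Areal scale at 9.8°: h·k = 1.000 × 1.015 = 1.015.
Ratio = 1.666/1.015 ≈ 1.64.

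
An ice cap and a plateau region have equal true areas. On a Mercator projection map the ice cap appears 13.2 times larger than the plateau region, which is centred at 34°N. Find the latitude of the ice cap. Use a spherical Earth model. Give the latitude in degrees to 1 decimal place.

For equal true areas on Mercator, apparent areas scale as sec²φ, so the ratio is cos²φ₂ / cos²φ₁.
cos²φ₂ / cos²φ₁ = 13.2  ⇒  cos φ₁ = cos 34° / √13.2 = 0.8290/3.633 = 0.2282.
φ₁ = arccos(0.2282) ≈ 76.8°.

76.8°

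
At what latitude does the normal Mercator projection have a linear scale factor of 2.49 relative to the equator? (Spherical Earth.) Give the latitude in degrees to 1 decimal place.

66.3°

Mercator scale is k = sec φ = 1/cos φ.
1/cos φ = 2.49  ⇒  cos φ = 0.4016  ⇒  φ = arccos(0.4016) ≈ 66.3°.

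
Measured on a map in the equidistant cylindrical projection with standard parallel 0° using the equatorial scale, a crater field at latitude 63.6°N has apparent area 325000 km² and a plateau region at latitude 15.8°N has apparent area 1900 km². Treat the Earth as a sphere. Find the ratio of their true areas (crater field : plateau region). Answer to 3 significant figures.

Plate carrée has h = 1 and k = sec φ, giving areal scale sec φ; true area = (apparent area) · cos φ.
True area of crater field: 325000 × cos(63.6°) = 325000 × 0.4446 = 144500 km².
True area of plateau region: 1900 × cos(15.8°) = 1900 × 0.9622 = 1828 km².
Ratio = 144500 / 1828 ≈ 79.0.

79.0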